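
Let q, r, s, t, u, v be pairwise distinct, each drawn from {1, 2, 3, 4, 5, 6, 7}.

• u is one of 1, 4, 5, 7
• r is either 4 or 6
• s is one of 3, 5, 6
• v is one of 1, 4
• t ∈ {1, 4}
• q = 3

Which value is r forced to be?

q must be 3 (only option left). So s can't be 3.
Among the 5 still-open variables, 7 fits only u (and all 5 values in {1, 4, 5, 6, 7} must be used), so u = 7.
The 4 still-open variables draw from only 4 values {1, 4, 5, 6}, so each is used; only s can be 5, hence s = 5.
The 3 still-open variables draw from only 3 values {1, 4, 6}, so each is used; only r can be 6, hence r = 6.

6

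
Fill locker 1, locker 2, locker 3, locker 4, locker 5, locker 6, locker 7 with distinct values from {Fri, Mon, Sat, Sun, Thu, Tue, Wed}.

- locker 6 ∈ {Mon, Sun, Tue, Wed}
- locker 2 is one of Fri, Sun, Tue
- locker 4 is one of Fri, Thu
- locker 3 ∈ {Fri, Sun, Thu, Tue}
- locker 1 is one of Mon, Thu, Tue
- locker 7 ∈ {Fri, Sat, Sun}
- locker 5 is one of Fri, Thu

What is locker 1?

Among the 7 variables, Sat fits only locker 7 (and all 7 values in {Fri, Mon, Sat, Sun, Thu, Tue, Wed} must be used), so locker 7 = Sat.
The 6 still-open variables draw from only 6 values {Fri, Mon, Sun, Thu, Tue, Wed}, so each is used; only locker 6 can be Wed, hence locker 6 = Wed.
The 5 still-open variables together cover exactly {Fri, Mon, Sun, Thu, Tue} — 5 values for 5 variables — and Mon appears only in locker 1's list, so locker 1 = Mon.

Mon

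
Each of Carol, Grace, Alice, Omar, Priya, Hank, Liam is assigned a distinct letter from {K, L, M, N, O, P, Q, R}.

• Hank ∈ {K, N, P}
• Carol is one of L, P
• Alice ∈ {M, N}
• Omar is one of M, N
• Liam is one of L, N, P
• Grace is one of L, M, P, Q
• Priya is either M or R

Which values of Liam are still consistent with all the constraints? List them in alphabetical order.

L, P

The 7 variables draw from only 7 values {K, L, M, N, P, Q, R}, so each is used; only Hank can be K, hence Hank = K.
The 6 still-open variables together cover exactly {L, M, N, P, Q, R} — 6 values for 6 variables — and Q appears only in Grace's list, so Grace = Q.
The 5 still-open variables together cover exactly {L, M, N, P, R} — 5 values for 5 variables — and R appears only in Priya's list, so Priya = R.
Alice and Omar between them cover only {M, N} — a naked pair. Remove those values from Liam.
No further eliminations apply; Liam can still be any of L, P.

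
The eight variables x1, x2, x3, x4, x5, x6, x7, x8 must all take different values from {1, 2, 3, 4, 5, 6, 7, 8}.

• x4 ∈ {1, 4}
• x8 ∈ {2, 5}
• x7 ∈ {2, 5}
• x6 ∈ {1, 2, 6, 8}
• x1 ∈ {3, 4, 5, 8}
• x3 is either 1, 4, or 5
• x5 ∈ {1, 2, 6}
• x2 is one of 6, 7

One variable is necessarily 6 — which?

The 8 variables together cover exactly {1, 2, 3, 4, 5, 6, 7, 8} — 8 values for 8 variables — and 3 appears only in x1's list, so x1 = 3.
The 7 still-open variables draw from only 7 values {1, 2, 4, 5, 6, 7, 8}, so each is used; only x2 can be 7, hence x2 = 7.
The 6 still-open variables draw from only 6 values {1, 2, 4, 5, 6, 8}, so each is used; only x6 can be 8, hence x6 = 8.
The 5 still-open variables draw from only 5 values {1, 2, 4, 5, 6}, so each is used; only x5 can be 6, hence x5 = 6.

x5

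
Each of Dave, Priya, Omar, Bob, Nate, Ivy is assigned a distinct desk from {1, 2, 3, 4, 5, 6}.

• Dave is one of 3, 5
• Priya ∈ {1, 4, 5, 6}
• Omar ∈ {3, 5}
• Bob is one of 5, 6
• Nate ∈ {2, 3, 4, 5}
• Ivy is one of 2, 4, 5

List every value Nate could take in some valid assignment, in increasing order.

The 6 variables together cover exactly {1, 2, 3, 4, 5, 6} — 6 values for 6 variables — and 1 appears only in Priya's list, so Priya = 1.
The 5 still-open variables together cover exactly {2, 3, 4, 5, 6} — 5 values for 5 variables — and 6 appears only in Bob's list, so Bob = 6.
Dave and Omar between them cover only {3, 5} — a naked pair. Remove those values from Nate, Ivy.
No further eliminations apply; Nate can still be any of 2, 4.

2, 4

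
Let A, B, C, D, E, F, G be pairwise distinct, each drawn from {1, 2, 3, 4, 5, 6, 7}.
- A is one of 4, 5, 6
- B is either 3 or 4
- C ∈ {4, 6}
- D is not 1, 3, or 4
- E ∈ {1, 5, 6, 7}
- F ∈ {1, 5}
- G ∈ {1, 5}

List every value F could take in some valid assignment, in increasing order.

The 7 variables together cover exactly {1, 2, 3, 4, 5, 6, 7} — 7 values for 7 variables — and 2 appears only in D's list, so D = 2.
The 6 still-open variables together cover exactly {1, 3, 4, 5, 6, 7} — 6 values for 6 variables — and 3 appears only in B's list, so B = 3.
The 5 still-open variables draw from only 5 values {1, 4, 5, 6, 7}, so each is used; only E can be 7, hence E = 7.
The 2 variables F and G are confined to {1, 5}, which locks those values in; drop them from A.
No further eliminations apply; F can still be any of 1, 5.

1, 5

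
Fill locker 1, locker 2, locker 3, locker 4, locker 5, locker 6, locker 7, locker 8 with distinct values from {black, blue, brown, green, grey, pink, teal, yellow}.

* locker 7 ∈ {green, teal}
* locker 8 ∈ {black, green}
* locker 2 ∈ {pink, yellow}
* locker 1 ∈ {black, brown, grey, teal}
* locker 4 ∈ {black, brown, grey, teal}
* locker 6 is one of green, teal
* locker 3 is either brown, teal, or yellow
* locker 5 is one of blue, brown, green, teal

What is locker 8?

The 8 variables together cover exactly {black, blue, brown, green, grey, pink, teal, yellow} — 8 values for 8 variables — and blue appears only in locker 5's list, so locker 5 = blue.
The 7 still-open variables draw from only 7 values {black, brown, green, grey, pink, teal, yellow}, so each is used; only locker 2 can be pink, hence locker 2 = pink.
Among the 6 still-open variables, yellow fits only locker 3 (and all 6 values in {black, brown, green, grey, teal, yellow} must be used), so locker 3 = yellow.
locker 6 and locker 7 between them cover only {green, teal} — a naked pair. Remove those values from locker 1, locker 4, locker 8.
So locker 8 = black.

black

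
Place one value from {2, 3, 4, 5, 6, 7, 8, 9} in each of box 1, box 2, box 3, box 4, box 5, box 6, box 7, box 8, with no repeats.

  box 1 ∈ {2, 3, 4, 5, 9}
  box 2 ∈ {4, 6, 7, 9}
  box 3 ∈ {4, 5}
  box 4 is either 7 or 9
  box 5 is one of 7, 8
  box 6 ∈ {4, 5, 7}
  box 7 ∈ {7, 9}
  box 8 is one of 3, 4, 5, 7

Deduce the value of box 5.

8

Among the 8 variables, 2 fits only box 1 (and all 8 values in {2, 3, 4, 5, 6, 7, 8, 9} must be used), so box 1 = 2.
Among the 7 still-open variables, 3 fits only box 8 (and all 7 values in {3, 4, 5, 6, 7, 8, 9} must be used), so box 8 = 3.
The 6 still-open variables together cover exactly {4, 5, 6, 7, 8, 9} — 6 values for 6 variables — and 6 appears only in box 2's list, so box 2 = 6.
Among the 5 still-open variables, 8 fits only box 5 (and all 5 values in {4, 5, 7, 8, 9} must be used), so box 5 = 8.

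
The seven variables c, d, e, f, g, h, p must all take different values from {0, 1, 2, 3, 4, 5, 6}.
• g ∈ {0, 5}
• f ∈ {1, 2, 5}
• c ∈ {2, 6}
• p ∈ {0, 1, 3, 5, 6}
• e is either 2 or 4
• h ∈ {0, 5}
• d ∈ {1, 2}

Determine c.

6

The 7 variables draw from only 7 values {0, 1, 2, 3, 4, 5, 6}, so each is used; only p can be 3, hence p = 3.
The 6 still-open variables draw from only 6 values {0, 1, 2, 4, 5, 6}, so each is used; only e can be 4, hence e = 4.
The 5 still-open variables together cover exactly {0, 1, 2, 5, 6} — 5 values for 5 variables — and 6 appears only in c's list, so c = 6.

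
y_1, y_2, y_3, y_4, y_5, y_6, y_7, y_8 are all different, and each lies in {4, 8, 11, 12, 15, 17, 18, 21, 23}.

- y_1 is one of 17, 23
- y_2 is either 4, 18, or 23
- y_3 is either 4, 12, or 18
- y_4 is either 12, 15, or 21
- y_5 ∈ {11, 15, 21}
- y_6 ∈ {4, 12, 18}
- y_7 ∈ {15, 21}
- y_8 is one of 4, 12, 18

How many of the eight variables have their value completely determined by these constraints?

The 8 variables draw from only 8 values {4, 11, 12, 15, 17, 18, 21, 23}, so each is used; only y_5 can be 11, hence y_5 = 11.
The 7 still-open variables draw from only 7 values {4, 12, 15, 17, 18, 21, 23}, so each is used; only y_1 can be 17, hence y_1 = 17.
The 6 still-open variables together cover exactly {4, 12, 15, 18, 21, 23} — 6 values for 6 variables — and 23 appears only in y_2's list, so y_2 = 23.
y_3, y_6, y_8 share exactly the 3 values {4, 12, 18}; by pigeonhole those values go to them, so strike 4, 12, 18 from y_4.
Determined: y_1=17, y_2=23, y_5=11. The other variables each still have more than one consistent value. That makes 3.

3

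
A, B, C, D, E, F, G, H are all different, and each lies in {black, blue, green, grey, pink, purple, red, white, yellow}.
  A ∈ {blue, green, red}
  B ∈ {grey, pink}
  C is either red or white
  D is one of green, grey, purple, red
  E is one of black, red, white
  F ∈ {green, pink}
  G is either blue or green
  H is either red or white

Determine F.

pink

The 8 variables draw from only 8 values {black, blue, green, grey, pink, purple, red, white}, so each is used; only E can be black, hence E = black.
The 7 still-open variables draw from only 7 values {blue, green, grey, pink, purple, red, white}, so each is used; only D can be purple, hence D = purple.
The 6 still-open variables draw from only 6 values {blue, green, grey, pink, red, white}, so each is used; only B can be grey, hence B = grey.
Among the 5 still-open variables, pink fits only F (and all 5 values in {blue, green, pink, red, white} must be used), so F = pink.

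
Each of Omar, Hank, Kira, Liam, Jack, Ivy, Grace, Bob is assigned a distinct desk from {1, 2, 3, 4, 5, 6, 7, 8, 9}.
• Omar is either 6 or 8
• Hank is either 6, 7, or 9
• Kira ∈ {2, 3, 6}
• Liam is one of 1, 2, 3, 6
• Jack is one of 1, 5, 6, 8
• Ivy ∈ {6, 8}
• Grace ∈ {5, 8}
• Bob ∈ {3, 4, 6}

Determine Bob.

Omar and Ivy between them cover only {6, 8} — a naked pair. Remove those values from Hank, Kira, Liam, Jack, Grace, Bob.
Grace's domain is down to {5}, so Grace = 5. Eliminate 5 elsewhere: Jack.
Jack must be 1 (only option left). Strike 1 from Liam.
The 2 variables Kira and Liam are confined to {2, 3}, which locks those values in; drop them from Bob.
So Bob = 4.

4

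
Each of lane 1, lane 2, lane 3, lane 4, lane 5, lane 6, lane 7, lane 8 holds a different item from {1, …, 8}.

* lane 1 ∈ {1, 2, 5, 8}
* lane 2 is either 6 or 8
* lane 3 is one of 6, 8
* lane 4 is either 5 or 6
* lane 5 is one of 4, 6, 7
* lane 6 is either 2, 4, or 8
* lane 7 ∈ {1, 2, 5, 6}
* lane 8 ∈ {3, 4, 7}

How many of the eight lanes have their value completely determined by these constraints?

The 8 variables draw from only 8 values {1, 2, 3, 4, 5, 6, 7, 8}, so each is used; only lane 8 can be 3, hence lane 8 = 3.
The 7 still-open variables draw from only 7 values {1, 2, 4, 5, 6, 7, 8}, so each is used; only lane 5 can be 7, hence lane 5 = 7.
Among the 6 still-open variables, 4 fits only lane 6 (and all 6 values in {1, 2, 4, 5, 6, 8} must be used), so lane 6 = 4.
lane 2 and lane 3 share exactly the 2 values {6, 8}; by pigeonhole those values go to them, so strike 6, 8 from lane 1, lane 4, lane 7.
lane 4's domain is down to {5}, so lane 4 = 5. Eliminate 5 elsewhere: lane 1, lane 7.
Determined: lane 4=5, lane 5=7, lane 6=4, lane 8=3. The other lanes each still have more than one consistent value. That makes 4.

4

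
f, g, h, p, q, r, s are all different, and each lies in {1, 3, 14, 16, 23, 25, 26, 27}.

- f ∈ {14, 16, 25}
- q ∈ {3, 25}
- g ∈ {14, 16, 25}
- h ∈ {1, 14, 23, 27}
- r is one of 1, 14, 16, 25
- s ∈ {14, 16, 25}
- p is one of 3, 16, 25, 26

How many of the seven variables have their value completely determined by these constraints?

3

f, g, s between them cover only {14, 16, 25} — a naked triple. Remove those values from h, p, q, r.
q must be 3 (only option left). Remove 3 from p.
r must be 1 (only option left). So h can't be 1.
That leaves p = 26.
Determined: p=26, q=3, r=1. The other variables each still have more than one consistent value. That makes 3.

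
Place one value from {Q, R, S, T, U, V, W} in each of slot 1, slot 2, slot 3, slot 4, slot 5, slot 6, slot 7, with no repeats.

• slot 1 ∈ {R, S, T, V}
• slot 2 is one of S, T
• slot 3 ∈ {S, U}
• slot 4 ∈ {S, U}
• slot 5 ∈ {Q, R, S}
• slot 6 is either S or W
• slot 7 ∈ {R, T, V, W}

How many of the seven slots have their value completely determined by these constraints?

3

The 7 variables together cover exactly {Q, R, S, T, U, V, W} — 7 values for 7 variables — and Q appears only in slot 5's list, so slot 5 = Q.
slot 3 and slot 4 between them cover only {S, U} — a naked pair. Remove those values from slot 1, slot 2, slot 6.
slot 2 must be T (only option left). Remove T from slot 1, slot 7.
slot 6's domain is down to {W}, so slot 6 = W. So slot 7 can't be W.
Determined: slot 2=T, slot 5=Q, slot 6=W. The other slots each still have more than one consistent value. That makes 3.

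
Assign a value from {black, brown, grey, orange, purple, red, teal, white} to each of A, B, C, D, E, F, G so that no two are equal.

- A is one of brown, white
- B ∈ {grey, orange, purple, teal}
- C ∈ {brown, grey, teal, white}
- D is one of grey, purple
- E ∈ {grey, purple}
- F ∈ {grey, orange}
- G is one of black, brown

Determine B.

teal

The 7 variables together cover exactly {black, brown, grey, orange, purple, teal, white} — 7 values for 7 variables — and black appears only in G's list, so G = black.
D and E between them cover only {grey, purple} — a naked pair. Remove those values from B, C, F.
That leaves F = orange. Remove orange from B.
So B = teal.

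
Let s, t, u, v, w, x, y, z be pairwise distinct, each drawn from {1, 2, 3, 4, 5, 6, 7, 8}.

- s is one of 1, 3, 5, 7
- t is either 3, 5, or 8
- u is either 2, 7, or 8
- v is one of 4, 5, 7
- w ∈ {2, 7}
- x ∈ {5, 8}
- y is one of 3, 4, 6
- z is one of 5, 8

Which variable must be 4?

The 8 variables together cover exactly {1, 2, 3, 4, 5, 6, 7, 8} — 8 values for 8 variables — and 1 appears only in s's list, so s = 1.
The 7 still-open variables draw from only 7 values {2, 3, 4, 5, 6, 7, 8}, so each is used; only y can be 6, hence y = 6.
The 6 still-open variables together cover exactly {2, 3, 4, 5, 7, 8} — 6 values for 6 variables — and 3 appears only in t's list, so t = 3.
The 5 still-open variables draw from only 5 values {2, 4, 5, 7, 8}, so each is used; only v can be 4, hence v = 4.

v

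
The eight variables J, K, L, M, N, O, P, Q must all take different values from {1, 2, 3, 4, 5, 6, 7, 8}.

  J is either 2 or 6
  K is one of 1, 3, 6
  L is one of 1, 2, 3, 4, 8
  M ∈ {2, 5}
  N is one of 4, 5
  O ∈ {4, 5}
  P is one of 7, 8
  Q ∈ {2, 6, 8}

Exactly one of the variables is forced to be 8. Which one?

The 8 variables draw from only 8 values {1, 2, 3, 4, 5, 6, 7, 8}, so each is used; only P can be 7, hence P = 7.
N and O share exactly the 2 values {4, 5}; by pigeonhole those values go to them, so strike 4, 5 from L, M.
M has just one choice, so M = 2. Remove 2 from J, L, Q.
J has just one choice, so J = 6. So K, Q can't be 6.
So 8 goes to Q.

Q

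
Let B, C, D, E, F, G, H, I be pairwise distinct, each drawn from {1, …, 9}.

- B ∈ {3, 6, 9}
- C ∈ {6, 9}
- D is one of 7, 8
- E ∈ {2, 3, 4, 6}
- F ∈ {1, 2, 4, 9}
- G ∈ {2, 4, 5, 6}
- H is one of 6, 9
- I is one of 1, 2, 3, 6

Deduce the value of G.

The 2 variables C and H are confined to {6, 9}, which locks those values in; drop them from B, E, F, G, I.
B's domain is down to {3}, so B = 3. Eliminate 3 elsewhere: E, I.
E, F, I share exactly the 3 values {1, 2, 4}; by pigeonhole those values go to them, so strike 1, 2, 4 from G.
So G = 5.

5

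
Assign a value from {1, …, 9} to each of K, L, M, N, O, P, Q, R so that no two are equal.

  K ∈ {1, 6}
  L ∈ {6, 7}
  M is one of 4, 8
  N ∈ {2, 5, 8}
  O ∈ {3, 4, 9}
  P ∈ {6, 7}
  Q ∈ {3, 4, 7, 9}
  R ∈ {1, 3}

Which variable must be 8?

M

L and P share exactly the 2 values {6, 7}; by pigeonhole those values go to them, so strike 6, 7 from K, Q.
K has just one choice, so K = 1. Remove 1 from R.
R's domain is down to {3}, so R = 3. Strike 3 from O, Q.
O and Q between them cover only {4, 9} — a naked pair. Remove those values from M.
So 8 goes to M.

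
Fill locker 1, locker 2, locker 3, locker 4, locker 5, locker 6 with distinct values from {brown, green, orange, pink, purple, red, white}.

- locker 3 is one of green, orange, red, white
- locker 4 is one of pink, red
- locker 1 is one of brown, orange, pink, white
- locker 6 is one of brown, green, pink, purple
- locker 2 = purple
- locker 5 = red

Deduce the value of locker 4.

locker 2 must be purple (only option left). Remove purple from locker 6.
locker 5 must be red (only option left). Remove red from locker 3, locker 4.
So locker 4 = pink.

pink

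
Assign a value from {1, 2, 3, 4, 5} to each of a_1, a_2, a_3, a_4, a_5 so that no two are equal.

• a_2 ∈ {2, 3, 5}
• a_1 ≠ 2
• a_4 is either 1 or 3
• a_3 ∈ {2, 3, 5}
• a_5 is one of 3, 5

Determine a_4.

1

The 5 variables draw from only 5 values {1, 2, 3, 4, 5}, so each is used; only a_1 can be 4, hence a_1 = 4.
The 4 still-open variables together cover exactly {1, 2, 3, 5} — 4 values for 4 variables — and 1 appears only in a_4's list, so a_4 = 1.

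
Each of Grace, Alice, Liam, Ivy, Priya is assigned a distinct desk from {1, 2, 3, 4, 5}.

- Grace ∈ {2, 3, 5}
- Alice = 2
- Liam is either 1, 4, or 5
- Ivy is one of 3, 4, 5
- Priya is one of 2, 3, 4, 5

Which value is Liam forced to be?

Alice must be 2 (only option left). Remove 2 from Grace, Priya.
Among the 4 still-open variables, 1 fits only Liam (and all 4 values in {1, 3, 4, 5} must be used), so Liam = 1.

1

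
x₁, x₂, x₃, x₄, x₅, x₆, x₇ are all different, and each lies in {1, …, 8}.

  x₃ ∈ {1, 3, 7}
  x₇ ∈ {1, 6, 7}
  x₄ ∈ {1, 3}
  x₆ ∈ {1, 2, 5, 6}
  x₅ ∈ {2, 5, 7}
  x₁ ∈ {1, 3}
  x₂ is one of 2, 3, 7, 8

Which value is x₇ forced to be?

6

The 7 variables together cover exactly {1, 2, 3, 5, 6, 7, 8} — 7 values for 7 variables — and 8 appears only in x₂'s list, so x₂ = 8.
x₁ and x₄ between them cover only {1, 3} — a naked pair. Remove those values from x₃, x₆, x₇.
That leaves x₃ = 7. Eliminate 7 elsewhere: x₅, x₇.
So x₇ = 6.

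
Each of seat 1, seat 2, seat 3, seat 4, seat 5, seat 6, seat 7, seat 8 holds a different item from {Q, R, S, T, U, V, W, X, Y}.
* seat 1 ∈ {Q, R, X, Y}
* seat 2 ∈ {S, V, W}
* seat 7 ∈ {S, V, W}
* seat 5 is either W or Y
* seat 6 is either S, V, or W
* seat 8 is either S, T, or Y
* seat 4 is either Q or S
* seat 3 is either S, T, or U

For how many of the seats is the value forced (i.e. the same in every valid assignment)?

The 3 variables seat 2, seat 6, seat 7 are confined to {S, V, W}, which locks those values in; drop them from seat 3, seat 4, seat 5, seat 8.
seat 4's domain is down to {Q}, so seat 4 = Q. Strike Q from seat 1.
seat 5's domain is down to {Y}, so seat 5 = Y. Eliminate Y elsewhere: seat 1, seat 8.
seat 8 has just one choice, so seat 8 = T. Strike T from seat 3.
That leaves seat 3 = U.
Determined: seat 3=U, seat 4=Q, seat 5=Y, seat 8=T. The other seats each still have more than one consistent value. That makes 4.

4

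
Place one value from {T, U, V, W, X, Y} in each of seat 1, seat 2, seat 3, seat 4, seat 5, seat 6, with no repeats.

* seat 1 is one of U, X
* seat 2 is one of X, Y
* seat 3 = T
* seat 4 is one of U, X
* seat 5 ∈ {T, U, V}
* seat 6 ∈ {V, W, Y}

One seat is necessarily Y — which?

seat 2

seat 3's domain is down to {T}, so seat 3 = T. Remove T from seat 5.
Among the 5 still-open variables, W fits only seat 6 (and all 5 values in {U, V, W, X, Y} must be used), so seat 6 = W.
The 4 still-open variables together cover exactly {U, V, X, Y} — 4 values for 4 variables — and V appears only in seat 5's list, so seat 5 = V.
The 3 still-open variables draw from only 3 values {U, X, Y}, so each is used; only seat 2 can be Y, hence seat 2 = Y.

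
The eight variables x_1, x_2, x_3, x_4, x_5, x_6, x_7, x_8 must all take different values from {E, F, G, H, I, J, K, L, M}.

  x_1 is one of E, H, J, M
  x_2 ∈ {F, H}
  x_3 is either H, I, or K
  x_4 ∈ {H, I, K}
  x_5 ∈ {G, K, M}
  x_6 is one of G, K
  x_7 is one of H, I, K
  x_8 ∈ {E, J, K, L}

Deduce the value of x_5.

x_3, x_4, x_7 share exactly the 3 values {H, I, K}; by pigeonhole those values go to them, so strike H, I, K from x_1, x_2, x_5, x_6, x_8.
x_2 must be F (only option left).
x_6 has just one choice, so x_6 = G. So x_5 can't be G.
So x_5 = M.

M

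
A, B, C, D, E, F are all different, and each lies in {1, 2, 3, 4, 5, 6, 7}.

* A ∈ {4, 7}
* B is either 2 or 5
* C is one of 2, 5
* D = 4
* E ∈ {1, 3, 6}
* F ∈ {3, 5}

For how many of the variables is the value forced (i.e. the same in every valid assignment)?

3

D has just one choice, so D = 4. Eliminate 4 elsewhere: A.
That leaves A = 7.
B and C between them cover only {2, 5} — a naked pair. Remove those values from F.
F's domain is down to {3}, so F = 3. So E can't be 3.
Determined: A=7, D=4, F=3. The other variables each still have more than one consistent value. That makes 3.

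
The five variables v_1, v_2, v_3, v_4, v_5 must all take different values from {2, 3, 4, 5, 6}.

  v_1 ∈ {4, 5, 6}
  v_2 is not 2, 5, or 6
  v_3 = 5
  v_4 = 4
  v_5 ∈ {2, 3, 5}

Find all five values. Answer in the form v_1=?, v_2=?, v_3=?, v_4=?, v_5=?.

v_1=6, v_2=3, v_3=5, v_4=4, v_5=2

v_3 has just one choice, so v_3 = 5. So v_1, v_5 can't be 5.
v_4 has just one choice, so v_4 = 4. Eliminate 4 elsewhere: v_1, v_2.
v_1 must be 6 (only option left).
v_2 must be 3 (only option left). Strike 3 from v_5.
v_5's domain is down to {2}, so v_5 = 2.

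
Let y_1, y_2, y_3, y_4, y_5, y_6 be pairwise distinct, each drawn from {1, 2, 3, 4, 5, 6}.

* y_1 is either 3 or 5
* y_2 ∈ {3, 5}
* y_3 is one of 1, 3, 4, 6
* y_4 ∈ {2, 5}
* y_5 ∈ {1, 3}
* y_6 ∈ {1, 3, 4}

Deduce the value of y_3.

The 6 variables draw from only 6 values {1, 2, 3, 4, 5, 6}, so each is used; only y_4 can be 2, hence y_4 = 2.
Among the 5 still-open variables, 6 fits only y_3 (and all 5 values in {1, 3, 4, 5, 6} must be used), so y_3 = 6.

6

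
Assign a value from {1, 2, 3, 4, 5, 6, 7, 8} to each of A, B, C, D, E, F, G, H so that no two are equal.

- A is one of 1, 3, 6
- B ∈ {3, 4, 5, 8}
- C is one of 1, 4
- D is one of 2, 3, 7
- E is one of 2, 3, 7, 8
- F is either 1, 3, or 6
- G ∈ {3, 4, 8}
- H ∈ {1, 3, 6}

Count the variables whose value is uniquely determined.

3

Among the 8 variables, 5 fits only B (and all 8 values in {1, 2, 3, 4, 5, 6, 7, 8} must be used), so B = 5.
A, F, H between them cover only {1, 3, 6} — a naked triple. Remove those values from C, D, E, G.
C must be 4 (only option left). So G can't be 4.
That leaves G = 8. Strike 8 from E.
Determined: B=5, C=4, G=8. The other variables each still have more than one consistent value. That makes 3.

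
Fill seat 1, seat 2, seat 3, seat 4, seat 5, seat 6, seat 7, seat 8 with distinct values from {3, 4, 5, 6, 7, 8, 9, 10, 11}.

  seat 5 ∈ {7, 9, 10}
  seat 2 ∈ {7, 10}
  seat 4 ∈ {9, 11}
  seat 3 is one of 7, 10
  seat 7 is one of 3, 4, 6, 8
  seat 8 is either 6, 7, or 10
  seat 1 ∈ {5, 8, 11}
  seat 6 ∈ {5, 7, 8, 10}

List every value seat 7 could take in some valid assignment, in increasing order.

3, 4

seat 2 and seat 3 share exactly the 2 values {7, 10}; by pigeonhole those values go to them, so strike 7, 10 from seat 5, seat 6, seat 8.
seat 5 must be 9 (only option left). So seat 4 can't be 9.
seat 8 must be 6 (only option left). Eliminate 6 elsewhere: seat 7.
seat 4 must be 11 (only option left). Eliminate 11 elsewhere: seat 1.
The 2 variables seat 1 and seat 6 are confined to {5, 8}, which locks those values in; drop them from seat 7.
No further eliminations apply; seat 7 can still be any of 3, 4.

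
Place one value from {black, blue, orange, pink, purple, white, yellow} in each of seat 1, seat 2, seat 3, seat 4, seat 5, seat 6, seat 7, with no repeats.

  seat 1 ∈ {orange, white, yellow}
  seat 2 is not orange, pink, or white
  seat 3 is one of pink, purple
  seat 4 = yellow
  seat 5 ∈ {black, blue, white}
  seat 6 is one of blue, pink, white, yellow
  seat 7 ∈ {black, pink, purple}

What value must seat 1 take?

orange

seat 4 has just one choice, so seat 4 = yellow. So seat 1, seat 2, seat 6 can't be yellow.
The 6 still-open variables draw from only 6 values {black, blue, orange, pink, purple, white}, so each is used; only seat 1 can be orange, hence seat 1 = orange.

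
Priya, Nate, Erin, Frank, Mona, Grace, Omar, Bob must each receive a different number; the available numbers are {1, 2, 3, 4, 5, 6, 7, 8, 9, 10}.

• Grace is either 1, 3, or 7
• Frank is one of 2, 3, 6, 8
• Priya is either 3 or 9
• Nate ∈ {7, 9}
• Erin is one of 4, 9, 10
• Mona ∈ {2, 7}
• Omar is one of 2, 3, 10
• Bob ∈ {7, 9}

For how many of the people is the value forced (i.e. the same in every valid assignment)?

Nate and Bob between them cover only {7, 9} — a naked pair. Remove those values from Priya, Erin, Mona, Grace.
Priya's domain is down to {3}, so Priya = 3. Strike 3 from Frank, Grace, Omar.
Mona's domain is down to {2}, so Mona = 2. Eliminate 2 elsewhere: Frank, Omar.
Grace must be 1 (only option left).
Omar must be 10 (only option left). Strike 10 from Erin.
Erin's domain is down to {4}, so Erin = 4.
Determined: Priya=3, Erin=4, Mona=2, Grace=1, Omar=10. The other people each still have more than one consistent value. That makes 5.

5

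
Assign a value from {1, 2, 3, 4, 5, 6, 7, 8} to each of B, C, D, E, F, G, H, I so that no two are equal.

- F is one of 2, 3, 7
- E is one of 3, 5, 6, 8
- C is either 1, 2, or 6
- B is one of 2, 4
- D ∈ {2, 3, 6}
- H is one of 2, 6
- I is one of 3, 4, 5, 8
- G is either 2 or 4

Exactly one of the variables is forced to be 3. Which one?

Among the 8 variables, 1 fits only C (and all 8 values in {1, 2, 3, 4, 5, 6, 7, 8} must be used), so C = 1.
Among the 7 still-open variables, 7 fits only F (and all 7 values in {2, 3, 4, 5, 6, 7, 8} must be used), so F = 7.
The 2 variables B and G are confined to {2, 4}, which locks those values in; drop them from D, H, I.
H has just one choice, so H = 6. Strike 6 from D, E.
So 3 goes to D.

D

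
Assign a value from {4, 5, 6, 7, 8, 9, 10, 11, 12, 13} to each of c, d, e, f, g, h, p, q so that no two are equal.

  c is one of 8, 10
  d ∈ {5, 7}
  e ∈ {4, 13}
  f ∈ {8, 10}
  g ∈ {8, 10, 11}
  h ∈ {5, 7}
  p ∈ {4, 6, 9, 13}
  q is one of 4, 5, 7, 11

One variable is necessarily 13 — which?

c and f between them cover only {8, 10} — a naked pair. Remove those values from g.
g's domain is down to {11}, so g = 11. Remove 11 from q.
d and h between them cover only {5, 7} — a naked pair. Remove those values from q.
q has just one choice, so q = 4. Eliminate 4 elsewhere: e, p.
So 13 goes to e.

e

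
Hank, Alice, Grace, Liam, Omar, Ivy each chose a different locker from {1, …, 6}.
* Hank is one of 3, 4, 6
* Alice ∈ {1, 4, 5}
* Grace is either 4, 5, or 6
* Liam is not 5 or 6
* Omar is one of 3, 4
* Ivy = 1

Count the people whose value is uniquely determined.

Ivy has just one choice, so Ivy = 1. So Alice, Liam can't be 1.
The 5 still-open variables together cover exactly {2, 3, 4, 5, 6} — 5 values for 5 variables — and 2 appears only in Liam's list, so Liam = 2.
Determined: Liam=2, Ivy=1. The other people each still have more than one consistent value. That makes 2.

2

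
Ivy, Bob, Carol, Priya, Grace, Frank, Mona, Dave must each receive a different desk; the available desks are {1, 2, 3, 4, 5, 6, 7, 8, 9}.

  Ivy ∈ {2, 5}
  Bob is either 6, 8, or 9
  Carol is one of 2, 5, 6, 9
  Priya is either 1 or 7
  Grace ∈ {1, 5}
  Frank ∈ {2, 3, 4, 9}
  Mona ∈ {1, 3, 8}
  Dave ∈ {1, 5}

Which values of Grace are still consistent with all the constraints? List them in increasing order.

The 2 variables Grace and Dave are confined to {1, 5}, which locks those values in; drop them from Ivy, Carol, Priya, Mona.
Ivy's domain is down to {2}, so Ivy = 2. So Carol, Frank can't be 2.
Priya has just one choice, so Priya = 7.
No further eliminations apply; Grace can still be any of 1, 5.

1, 5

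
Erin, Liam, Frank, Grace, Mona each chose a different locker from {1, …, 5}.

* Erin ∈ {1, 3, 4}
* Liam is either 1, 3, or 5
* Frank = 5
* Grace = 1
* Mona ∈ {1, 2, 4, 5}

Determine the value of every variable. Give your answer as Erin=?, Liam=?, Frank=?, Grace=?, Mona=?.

Frank has just one choice, so Frank = 5. Remove 5 from Liam, Mona.
That leaves Grace = 1. Eliminate 1 elsewhere: Erin, Liam, Mona.
That leaves Liam = 3. Eliminate 3 elsewhere: Erin.
Erin's domain is down to {4}, so Erin = 4. Strike 4 from Mona.
That leaves Mona = 2.

Erin=4, Liam=3, Frank=5, Grace=1, Mona=2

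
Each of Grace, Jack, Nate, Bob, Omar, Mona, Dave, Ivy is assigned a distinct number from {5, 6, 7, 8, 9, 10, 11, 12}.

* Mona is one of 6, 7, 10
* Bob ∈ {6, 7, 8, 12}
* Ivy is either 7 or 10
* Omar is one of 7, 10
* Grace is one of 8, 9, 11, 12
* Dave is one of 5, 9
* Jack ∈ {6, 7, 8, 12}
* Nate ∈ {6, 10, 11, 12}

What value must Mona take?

6

The 8 variables draw from only 8 values {5, 6, 7, 8, 9, 10, 11, 12}, so each is used; only Dave can be 5, hence Dave = 5.
Among the 7 still-open variables, 9 fits only Grace (and all 7 values in {6, 7, 8, 9, 10, 11, 12} must be used), so Grace = 9.
Among the 6 still-open variables, 11 fits only Nate (and all 6 values in {6, 7, 8, 10, 11, 12} must be used), so Nate = 11.
Omar and Ivy between them cover only {7, 10} — a naked pair. Remove those values from Jack, Bob, Mona.
So Mona = 6.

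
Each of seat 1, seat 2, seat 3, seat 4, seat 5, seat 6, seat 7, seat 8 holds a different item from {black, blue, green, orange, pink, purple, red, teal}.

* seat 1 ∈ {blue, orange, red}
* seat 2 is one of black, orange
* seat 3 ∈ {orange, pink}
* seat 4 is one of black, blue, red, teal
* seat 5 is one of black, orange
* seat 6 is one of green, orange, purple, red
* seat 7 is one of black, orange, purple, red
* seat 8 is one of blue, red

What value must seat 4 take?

teal

The 8 variables draw from only 8 values {black, blue, green, orange, pink, purple, red, teal}, so each is used; only seat 6 can be green, hence seat 6 = green.
The 7 still-open variables draw from only 7 values {black, blue, orange, pink, purple, red, teal}, so each is used; only seat 3 can be pink, hence seat 3 = pink.
Among the 6 still-open variables, purple fits only seat 7 (and all 6 values in {black, blue, orange, purple, red, teal} must be used), so seat 7 = purple.
The 5 still-open variables together cover exactly {black, blue, orange, red, teal} — 5 values for 5 variables — and teal appears only in seat 4's list, so seat 4 = teal.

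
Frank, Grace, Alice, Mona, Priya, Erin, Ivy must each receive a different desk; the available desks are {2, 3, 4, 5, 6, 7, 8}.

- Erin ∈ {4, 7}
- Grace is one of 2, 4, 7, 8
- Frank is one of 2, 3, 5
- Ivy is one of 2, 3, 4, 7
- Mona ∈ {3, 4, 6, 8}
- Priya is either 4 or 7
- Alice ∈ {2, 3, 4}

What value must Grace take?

8

The 7 variables draw from only 7 values {2, 3, 4, 5, 6, 7, 8}, so each is used; only Frank can be 5, hence Frank = 5.
The 6 still-open variables together cover exactly {2, 3, 4, 6, 7, 8} — 6 values for 6 variables — and 6 appears only in Mona's list, so Mona = 6.
The 5 still-open variables draw from only 5 values {2, 3, 4, 7, 8}, so each is used; only Grace can be 8, hence Grace = 8.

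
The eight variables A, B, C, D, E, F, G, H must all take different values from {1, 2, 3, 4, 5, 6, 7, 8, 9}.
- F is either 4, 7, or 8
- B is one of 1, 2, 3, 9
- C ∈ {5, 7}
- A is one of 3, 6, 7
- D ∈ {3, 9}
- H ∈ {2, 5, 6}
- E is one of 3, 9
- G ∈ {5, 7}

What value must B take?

1

The 2 variables C and G are confined to {5, 7}, which locks those values in; drop them from A, F, H.
D and E share exactly the 2 values {3, 9}; by pigeonhole those values go to them, so strike 3, 9 from A, B.
A's domain is down to {6}, so A = 6. Eliminate 6 elsewhere: H.
H has just one choice, so H = 2. Eliminate 2 elsewhere: B.
So B = 1.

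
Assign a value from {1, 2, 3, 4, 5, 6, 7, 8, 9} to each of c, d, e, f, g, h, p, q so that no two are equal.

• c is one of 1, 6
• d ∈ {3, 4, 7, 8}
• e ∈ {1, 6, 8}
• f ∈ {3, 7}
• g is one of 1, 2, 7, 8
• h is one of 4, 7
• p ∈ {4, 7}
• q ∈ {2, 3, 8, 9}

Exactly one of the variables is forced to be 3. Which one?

f

The 8 variables together cover exactly {1, 2, 3, 4, 6, 7, 8, 9} — 8 values for 8 variables — and 9 appears only in q's list, so q = 9.
The 7 still-open variables draw from only 7 values {1, 2, 3, 4, 6, 7, 8}, so each is used; only g can be 2, hence g = 2.
The 2 variables h and p are confined to {4, 7}, which locks those values in; drop them from d, f.
So 3 goes to f.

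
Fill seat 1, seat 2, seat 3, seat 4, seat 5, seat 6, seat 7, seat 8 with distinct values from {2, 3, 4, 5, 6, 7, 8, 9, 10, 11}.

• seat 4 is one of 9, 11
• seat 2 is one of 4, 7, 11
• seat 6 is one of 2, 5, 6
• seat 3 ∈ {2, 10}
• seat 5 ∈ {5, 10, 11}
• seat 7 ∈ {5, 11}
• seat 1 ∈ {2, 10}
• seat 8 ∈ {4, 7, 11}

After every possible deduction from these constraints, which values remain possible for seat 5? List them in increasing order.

5, 11

The 8 variables together cover exactly {2, 4, 5, 6, 7, 9, 10, 11} — 8 values for 8 variables — and 6 appears only in seat 6's list, so seat 6 = 6.
Among the 7 still-open variables, 9 fits only seat 4 (and all 7 values in {2, 4, 5, 7, 9, 10, 11} must be used), so seat 4 = 9.
seat 1 and seat 3 between them cover only {2, 10} — a naked pair. Remove those values from seat 5.
seat 5 and seat 7 share exactly the 2 values {5, 11}; by pigeonhole those values go to them, so strike 5, 11 from seat 2, seat 8.
No further eliminations apply; seat 5 can still be any of 5, 11.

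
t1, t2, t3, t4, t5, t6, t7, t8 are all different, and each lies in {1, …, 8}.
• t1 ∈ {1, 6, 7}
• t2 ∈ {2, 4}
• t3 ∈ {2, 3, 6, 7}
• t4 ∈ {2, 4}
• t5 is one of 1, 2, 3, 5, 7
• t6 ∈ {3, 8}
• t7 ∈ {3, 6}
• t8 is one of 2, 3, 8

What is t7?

6

The 8 variables draw from only 8 values {1, 2, 3, 4, 5, 6, 7, 8}, so each is used; only t5 can be 5, hence t5 = 5.
Among the 7 still-open variables, 1 fits only t1 (and all 7 values in {1, 2, 3, 4, 6, 7, 8} must be used), so t1 = 1.
The 6 still-open variables draw from only 6 values {2, 3, 4, 6, 7, 8}, so each is used; only t3 can be 7, hence t3 = 7.
The 5 still-open variables together cover exactly {2, 3, 4, 6, 8} — 5 values for 5 variables — and 6 appears only in t7's list, so t7 = 6.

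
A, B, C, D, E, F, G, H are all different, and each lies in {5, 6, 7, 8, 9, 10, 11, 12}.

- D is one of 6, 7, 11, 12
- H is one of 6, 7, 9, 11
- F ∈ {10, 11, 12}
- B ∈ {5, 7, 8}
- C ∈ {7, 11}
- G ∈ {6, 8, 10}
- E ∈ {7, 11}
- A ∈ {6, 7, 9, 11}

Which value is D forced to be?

12

Among the 8 variables, 5 fits only B (and all 8 values in {5, 6, 7, 8, 9, 10, 11, 12} must be used), so B = 5.
Among the 7 still-open variables, 8 fits only G (and all 7 values in {6, 7, 8, 9, 10, 11, 12} must be used), so G = 8.
Among the 6 still-open variables, 10 fits only F (and all 6 values in {6, 7, 9, 10, 11, 12} must be used), so F = 10.
Among the 5 still-open variables, 12 fits only D (and all 5 values in {6, 7, 9, 11, 12} must be used), so D = 12.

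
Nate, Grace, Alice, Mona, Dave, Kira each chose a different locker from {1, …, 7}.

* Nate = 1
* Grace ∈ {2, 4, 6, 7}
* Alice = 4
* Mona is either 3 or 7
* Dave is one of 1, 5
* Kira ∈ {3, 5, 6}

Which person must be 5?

Nate has just one choice, so Nate = 1. Remove 1 from Dave.
So 5 goes to Dave.

Dave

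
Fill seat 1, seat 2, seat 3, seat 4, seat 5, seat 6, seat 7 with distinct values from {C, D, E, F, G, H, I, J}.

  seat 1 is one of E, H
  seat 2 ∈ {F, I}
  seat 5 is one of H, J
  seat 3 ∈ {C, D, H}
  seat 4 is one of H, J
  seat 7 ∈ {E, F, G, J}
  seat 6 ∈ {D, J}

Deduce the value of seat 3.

The 2 variables seat 4 and seat 5 are confined to {H, J}, which locks those values in; drop them from seat 1, seat 3, seat 6, seat 7.
seat 1's domain is down to {E}, so seat 1 = E. So seat 7 can't be E.
That leaves seat 6 = D. Eliminate D elsewhere: seat 3.
So seat 3 = C.

C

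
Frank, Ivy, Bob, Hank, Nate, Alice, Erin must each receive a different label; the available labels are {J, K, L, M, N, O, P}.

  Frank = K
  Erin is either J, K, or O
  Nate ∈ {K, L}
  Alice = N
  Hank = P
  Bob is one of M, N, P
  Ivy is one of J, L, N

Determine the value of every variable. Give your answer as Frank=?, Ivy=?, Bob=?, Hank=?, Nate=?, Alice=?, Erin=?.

Frank must be K (only option left). Remove K from Nate, Erin.
Hank must be P (only option left). Strike P from Bob.
Nate has just one choice, so Nate = L. So Ivy can't be L.
Alice's domain is down to {N}, so Alice = N. Eliminate N elsewhere: Ivy, Bob.
Ivy has just one choice, so Ivy = J. Strike J from Erin.
Bob's domain is down to {M}, so Bob = M.
Erin has just one choice, so Erin = O.

Frank=K, Ivy=J, Bob=M, Hank=P, Nate=L, Alice=N, Erin=O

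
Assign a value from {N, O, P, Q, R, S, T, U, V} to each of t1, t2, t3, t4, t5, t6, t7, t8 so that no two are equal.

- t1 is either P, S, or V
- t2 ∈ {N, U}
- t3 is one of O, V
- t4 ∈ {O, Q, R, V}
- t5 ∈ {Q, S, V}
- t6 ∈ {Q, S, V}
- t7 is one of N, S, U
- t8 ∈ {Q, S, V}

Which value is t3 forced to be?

O

The 8 variables together cover exactly {N, O, P, Q, R, S, U, V} — 8 values for 8 variables — and P appears only in t1's list, so t1 = P.
Among the 7 still-open variables, R fits only t4 (and all 7 values in {N, O, Q, R, S, U, V} must be used), so t4 = R.
The 6 still-open variables draw from only 6 values {N, O, Q, S, U, V}, so each is used; only t3 can be O, hence t3 = O.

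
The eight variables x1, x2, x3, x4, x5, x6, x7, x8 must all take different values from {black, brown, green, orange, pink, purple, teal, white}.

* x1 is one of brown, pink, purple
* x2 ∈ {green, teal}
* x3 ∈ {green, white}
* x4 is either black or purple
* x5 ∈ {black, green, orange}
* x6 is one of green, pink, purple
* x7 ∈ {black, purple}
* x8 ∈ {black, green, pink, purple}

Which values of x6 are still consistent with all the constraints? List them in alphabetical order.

green, pink

The 8 variables draw from only 8 values {black, brown, green, orange, pink, purple, teal, white}, so each is used; only x1 can be brown, hence x1 = brown.
The 7 still-open variables draw from only 7 values {black, green, orange, pink, purple, teal, white}, so each is used; only x5 can be orange, hence x5 = orange.
The 6 still-open variables draw from only 6 values {black, green, pink, purple, teal, white}, so each is used; only x2 can be teal, hence x2 = teal.
Among the 5 still-open variables, white fits only x3 (and all 5 values in {black, green, pink, purple, white} must be used), so x3 = white.
x4 and x7 between them cover only {black, purple} — a naked pair. Remove those values from x6, x8.
No further eliminations apply; x6 can still be any of green, pink.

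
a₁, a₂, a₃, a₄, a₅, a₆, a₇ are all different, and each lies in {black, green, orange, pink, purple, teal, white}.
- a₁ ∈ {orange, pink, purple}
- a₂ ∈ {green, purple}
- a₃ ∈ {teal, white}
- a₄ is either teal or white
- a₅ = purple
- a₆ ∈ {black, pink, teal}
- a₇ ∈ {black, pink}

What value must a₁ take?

a₅'s domain is down to {purple}, so a₅ = purple. Strike purple from a₁, a₂.
a₂ has just one choice, so a₂ = green.
The 5 still-open variables draw from only 5 values {black, orange, pink, teal, white}, so each is used; only a₁ can be orange, hence a₁ = orange.

orange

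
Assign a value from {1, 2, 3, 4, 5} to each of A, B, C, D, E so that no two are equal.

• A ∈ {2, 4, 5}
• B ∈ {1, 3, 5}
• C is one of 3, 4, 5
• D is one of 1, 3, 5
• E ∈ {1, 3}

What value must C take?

4

Among the 5 variables, 2 fits only A (and all 5 values in {1, 2, 3, 4, 5} must be used), so A = 2.
The 4 still-open variables draw from only 4 values {1, 3, 4, 5}, so each is used; only C can be 4, hence C = 4.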